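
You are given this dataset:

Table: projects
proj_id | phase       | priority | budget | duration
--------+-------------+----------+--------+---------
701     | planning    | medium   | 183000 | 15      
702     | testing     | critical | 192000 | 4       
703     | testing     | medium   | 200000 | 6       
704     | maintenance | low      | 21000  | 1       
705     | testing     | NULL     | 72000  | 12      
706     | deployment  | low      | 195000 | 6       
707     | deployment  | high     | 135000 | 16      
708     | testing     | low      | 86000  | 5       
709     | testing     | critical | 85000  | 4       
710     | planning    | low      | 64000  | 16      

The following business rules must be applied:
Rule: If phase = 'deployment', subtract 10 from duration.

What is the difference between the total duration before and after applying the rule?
20

Step 1: Original sum of duration = 85
Step 2: 2 records have phase = 'deployment'
Step 3: Each affected record changes by -10
Step 4: Total change = 2 × -10 = -20
Step 5: New sum = 85 + -20 = 65
Step 6: Difference = |65 - 85| = 20
        (Sum decreased by 20)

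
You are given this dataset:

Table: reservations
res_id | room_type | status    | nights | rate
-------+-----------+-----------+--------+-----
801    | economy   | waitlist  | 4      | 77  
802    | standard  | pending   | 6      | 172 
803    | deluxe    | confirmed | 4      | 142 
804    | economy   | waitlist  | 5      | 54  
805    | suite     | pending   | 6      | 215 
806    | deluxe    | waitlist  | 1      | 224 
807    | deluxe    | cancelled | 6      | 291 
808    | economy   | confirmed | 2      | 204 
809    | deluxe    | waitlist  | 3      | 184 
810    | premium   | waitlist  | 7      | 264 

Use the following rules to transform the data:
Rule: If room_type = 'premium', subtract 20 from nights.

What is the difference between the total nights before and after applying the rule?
20

Step 1: Original sum of nights = 44
Step 2: 1 records have room_type = 'premium'
Step 3: Each affected record changes by -20
Step 4: Total change = 1 × -20 = -20
Step 5: New sum = 44 + -20 = 24
Step 6: Difference = |24 - 44| = 20
        (Sum decreased by 20)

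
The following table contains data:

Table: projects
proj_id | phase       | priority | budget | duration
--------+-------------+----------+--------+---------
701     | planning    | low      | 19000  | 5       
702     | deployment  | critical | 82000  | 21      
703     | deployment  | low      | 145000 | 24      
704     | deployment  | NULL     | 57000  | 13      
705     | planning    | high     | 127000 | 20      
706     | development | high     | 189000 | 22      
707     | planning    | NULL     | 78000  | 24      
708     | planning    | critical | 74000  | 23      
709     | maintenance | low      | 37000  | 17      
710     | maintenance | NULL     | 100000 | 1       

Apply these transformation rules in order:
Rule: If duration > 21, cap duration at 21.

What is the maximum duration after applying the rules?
21

Step 1: Original maximum duration = 24
Step 2: Apply cap at 21
Step 3: 4 records had duration > 21 and were capped
Step 4: Maximum after transformation = 21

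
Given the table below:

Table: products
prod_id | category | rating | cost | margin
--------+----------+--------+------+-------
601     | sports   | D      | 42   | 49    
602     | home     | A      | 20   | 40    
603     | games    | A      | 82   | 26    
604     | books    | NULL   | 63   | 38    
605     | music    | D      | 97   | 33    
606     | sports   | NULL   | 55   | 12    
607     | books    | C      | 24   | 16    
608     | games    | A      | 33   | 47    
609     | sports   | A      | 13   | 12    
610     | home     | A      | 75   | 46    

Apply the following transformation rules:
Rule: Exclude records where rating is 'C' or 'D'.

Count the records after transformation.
7

Step 1: Count records to exclude
  - 1 (C) + 2 (D) = 3 records
Step 2: Total records: 10
Step 3: Remaining = 10 - 3 = 7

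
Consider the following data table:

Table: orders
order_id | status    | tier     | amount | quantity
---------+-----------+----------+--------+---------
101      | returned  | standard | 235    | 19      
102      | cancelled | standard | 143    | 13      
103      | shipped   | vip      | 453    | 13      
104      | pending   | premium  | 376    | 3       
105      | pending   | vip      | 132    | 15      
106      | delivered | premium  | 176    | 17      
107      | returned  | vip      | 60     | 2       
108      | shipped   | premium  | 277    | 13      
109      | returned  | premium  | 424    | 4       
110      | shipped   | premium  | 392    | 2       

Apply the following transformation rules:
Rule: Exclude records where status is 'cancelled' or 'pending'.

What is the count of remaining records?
7

Step 1: Count records to exclude
  - 1 (cancelled) + 2 (pending) = 3 records
Step 2: Total records: 10
Step 3: Remaining = 10 - 3 = 7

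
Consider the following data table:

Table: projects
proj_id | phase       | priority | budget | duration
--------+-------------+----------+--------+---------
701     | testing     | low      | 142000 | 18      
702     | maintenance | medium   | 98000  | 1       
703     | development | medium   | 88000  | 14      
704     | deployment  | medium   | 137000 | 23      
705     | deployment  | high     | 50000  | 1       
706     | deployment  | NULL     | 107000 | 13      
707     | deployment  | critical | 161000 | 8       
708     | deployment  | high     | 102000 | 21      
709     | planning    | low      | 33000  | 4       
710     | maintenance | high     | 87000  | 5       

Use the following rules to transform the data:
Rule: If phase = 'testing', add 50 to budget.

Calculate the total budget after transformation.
1005050

Step 1: Count records where phase = 'testing': 1
Step 2: Total bonus added: 1 × 50 = 50
Step 3: Original sum of budget: 1005000
Step 4: Final sum = 1005000 + 50 = 1005050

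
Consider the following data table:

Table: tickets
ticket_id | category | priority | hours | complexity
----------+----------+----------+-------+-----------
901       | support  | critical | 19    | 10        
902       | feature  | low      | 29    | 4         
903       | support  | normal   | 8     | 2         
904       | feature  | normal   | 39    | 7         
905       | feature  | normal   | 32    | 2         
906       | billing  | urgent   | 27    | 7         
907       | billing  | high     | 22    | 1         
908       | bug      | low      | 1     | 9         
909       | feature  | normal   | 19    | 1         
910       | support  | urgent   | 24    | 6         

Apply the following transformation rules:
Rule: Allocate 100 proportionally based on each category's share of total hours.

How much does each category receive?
billing: 22.27, bug: 0.45, feature: 54.09, support: 23.18

Step 1: Calculate total hours = 220
Step 2: Calculate each category's proportion:
  billing: 49/220 = 22.27% → 22.27
  bug: 1/220 = 0.45% → 0.45
  feature: 119/220 = 54.09% → 54.09
  support: 51/220 = 23.18% → 23.18
Step 3: Verify: sum of allocations ≈ 100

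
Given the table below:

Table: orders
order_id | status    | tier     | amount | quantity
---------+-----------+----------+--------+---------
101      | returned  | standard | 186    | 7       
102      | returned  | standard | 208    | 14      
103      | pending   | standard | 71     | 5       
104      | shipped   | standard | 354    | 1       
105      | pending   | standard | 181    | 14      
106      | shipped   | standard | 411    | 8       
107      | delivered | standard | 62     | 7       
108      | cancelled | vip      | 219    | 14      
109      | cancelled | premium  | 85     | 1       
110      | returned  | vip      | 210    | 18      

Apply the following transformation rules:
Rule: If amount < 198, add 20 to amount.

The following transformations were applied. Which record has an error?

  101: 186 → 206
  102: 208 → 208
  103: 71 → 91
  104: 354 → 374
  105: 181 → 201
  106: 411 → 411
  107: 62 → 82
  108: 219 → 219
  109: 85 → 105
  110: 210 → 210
Record 104 has an error. The correct transformed value should be 354, not 374.

Step 1: Check each record against the rule
Step 2: Record 104 has amount = 354
Step 3: Since 354 >= 198, the bonus should not have been applied
Step 4: Correct value = 354, but claimed value = 374
Conclusion: Record 104 has the error.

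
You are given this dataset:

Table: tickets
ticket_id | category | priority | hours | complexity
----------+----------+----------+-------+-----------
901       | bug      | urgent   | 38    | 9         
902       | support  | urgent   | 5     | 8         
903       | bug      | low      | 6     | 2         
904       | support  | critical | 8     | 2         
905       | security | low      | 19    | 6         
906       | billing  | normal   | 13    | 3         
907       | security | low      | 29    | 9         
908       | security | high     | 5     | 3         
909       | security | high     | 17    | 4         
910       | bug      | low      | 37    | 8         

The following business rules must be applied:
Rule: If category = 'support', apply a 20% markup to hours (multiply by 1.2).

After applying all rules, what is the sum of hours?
179.6

Step 1: Records with category = 'support' have total hours = 13
Step 2: Apply multiplier: 13 × 1.2 = 15.6
Step 3: Other records total: 164
Step 4: Final sum = 15.6 + 164 = 179.6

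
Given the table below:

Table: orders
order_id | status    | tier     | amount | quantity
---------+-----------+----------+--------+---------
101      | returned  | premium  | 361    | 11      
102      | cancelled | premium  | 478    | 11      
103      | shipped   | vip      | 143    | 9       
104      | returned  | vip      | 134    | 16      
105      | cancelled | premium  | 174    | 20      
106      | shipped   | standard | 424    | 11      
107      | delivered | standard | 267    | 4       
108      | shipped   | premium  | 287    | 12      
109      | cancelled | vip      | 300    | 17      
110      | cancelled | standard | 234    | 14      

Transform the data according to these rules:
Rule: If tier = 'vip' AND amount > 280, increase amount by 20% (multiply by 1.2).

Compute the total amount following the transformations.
2862.0

Step 1: Find records where tier = 'vip' AND amount > 280
Step 2: 1 records match, summing to 300
Step 3: After multiplier: 300 × 1.2 = 360.0
Step 4: Unaffected records sum: 2502
Step 5: Final sum = 360.0 + 2502 = 2862.0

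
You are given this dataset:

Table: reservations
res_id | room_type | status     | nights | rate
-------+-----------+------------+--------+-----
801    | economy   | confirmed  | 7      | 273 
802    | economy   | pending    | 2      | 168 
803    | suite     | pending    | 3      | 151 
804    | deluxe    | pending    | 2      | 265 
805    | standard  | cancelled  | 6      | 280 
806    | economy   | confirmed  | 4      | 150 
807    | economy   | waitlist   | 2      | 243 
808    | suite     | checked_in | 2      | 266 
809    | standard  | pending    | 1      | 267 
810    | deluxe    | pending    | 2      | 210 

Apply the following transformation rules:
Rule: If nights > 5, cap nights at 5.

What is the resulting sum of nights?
28

Step 1: 2 records have nights > 5
Step 2: These records originally summed to 13
Step 3: After capping: 2 × 5 = 10
Step 4: Unaffected records sum: 18
Step 5: Final sum = 10 + 18 = 28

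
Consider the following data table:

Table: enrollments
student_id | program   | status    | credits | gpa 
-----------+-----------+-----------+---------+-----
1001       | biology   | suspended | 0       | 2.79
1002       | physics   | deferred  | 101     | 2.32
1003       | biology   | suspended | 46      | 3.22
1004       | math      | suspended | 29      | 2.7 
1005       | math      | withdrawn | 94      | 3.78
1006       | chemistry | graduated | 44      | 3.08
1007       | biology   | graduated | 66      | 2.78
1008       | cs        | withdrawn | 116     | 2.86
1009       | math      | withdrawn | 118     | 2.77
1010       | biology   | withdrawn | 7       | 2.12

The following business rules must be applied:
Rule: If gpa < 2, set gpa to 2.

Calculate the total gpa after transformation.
28.42

Step 1: 0 records have gpa < 2
Step 2: These records originally summed to 0
Step 3: After setting to minimum: 0 × 2 = 0
Step 4: Unaffected records sum: 28.42
Step 5: Final sum = 0 + 28.42 = 28.42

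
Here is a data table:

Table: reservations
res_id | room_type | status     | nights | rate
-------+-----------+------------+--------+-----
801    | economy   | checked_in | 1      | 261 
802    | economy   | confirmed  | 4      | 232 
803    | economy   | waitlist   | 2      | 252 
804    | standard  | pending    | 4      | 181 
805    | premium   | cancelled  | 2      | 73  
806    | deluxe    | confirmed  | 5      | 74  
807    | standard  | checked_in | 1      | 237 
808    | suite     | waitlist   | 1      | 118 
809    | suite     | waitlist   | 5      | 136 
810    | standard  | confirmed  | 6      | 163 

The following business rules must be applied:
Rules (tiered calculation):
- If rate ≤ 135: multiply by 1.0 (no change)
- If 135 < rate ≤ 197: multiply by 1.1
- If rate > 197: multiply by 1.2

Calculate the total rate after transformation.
1971.4

Step 1: Tier 1 (rate ≤ 135): 3 records, sum = 265 × 1.0 = 265.0
Step 2: Tier 2 (135 < rate ≤ 197): 3 records, sum = 480 × 1.1 = 528.0
Step 3: Tier 3 (rate > 197): 4 records, sum = 982 × 1.2 = 1178.4
Step 4: Final sum = 265.0 + 528.0 + 1178.4 = 1971.4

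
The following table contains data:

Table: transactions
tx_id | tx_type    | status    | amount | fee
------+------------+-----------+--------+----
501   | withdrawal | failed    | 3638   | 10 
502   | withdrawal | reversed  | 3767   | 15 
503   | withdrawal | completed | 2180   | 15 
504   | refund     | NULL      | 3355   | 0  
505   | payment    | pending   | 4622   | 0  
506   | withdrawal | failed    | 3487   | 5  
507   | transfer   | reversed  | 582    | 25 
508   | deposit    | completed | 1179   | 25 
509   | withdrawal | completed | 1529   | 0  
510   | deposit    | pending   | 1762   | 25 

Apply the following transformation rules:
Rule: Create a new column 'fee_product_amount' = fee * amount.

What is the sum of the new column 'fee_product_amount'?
231095

Step 1: For each record, compute fee * amount
Example calculations:
  10 * 3638 = 36380
  15 * 3767 = 56505
  15 * 2180 = 32700
  ...
Step 2: Sum all derived values
Step 3: Total = 231095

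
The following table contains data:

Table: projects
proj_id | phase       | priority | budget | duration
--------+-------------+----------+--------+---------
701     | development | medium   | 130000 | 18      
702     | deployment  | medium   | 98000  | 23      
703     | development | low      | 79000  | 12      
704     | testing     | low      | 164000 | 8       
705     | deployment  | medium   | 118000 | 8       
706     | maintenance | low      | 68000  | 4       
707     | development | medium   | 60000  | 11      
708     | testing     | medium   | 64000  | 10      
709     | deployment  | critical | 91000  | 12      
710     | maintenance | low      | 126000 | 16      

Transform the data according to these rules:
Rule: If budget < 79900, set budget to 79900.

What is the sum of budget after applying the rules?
1046600

Step 1: 4 records have budget < 79900
Step 2: These records originally summed to 271000
Step 3: After setting to minimum: 4 × 79900 = 319600
Step 4: Unaffected records sum: 727000
Step 5: Final sum = 319600 + 727000 = 1046600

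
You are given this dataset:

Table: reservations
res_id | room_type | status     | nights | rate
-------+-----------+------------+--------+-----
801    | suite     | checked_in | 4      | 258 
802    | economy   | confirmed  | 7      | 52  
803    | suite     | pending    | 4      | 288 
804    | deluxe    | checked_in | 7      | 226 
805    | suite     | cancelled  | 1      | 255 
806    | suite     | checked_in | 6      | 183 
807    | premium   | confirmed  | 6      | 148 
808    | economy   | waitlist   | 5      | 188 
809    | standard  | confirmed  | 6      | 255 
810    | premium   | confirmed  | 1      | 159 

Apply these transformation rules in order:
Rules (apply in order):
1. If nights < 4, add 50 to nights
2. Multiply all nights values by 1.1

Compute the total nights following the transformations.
161.7

Step 1: Apply Rule 1 - Add 50 to records with nights < 4
  - 2 records affected: 2 + (2 × 50) = 102
  - Unaffected records: 45
  - Sum after Rule 1: 147
Step 2: Apply Rule 2 - Multiply all by 1.1
  - 147 × 1.1 = 161.7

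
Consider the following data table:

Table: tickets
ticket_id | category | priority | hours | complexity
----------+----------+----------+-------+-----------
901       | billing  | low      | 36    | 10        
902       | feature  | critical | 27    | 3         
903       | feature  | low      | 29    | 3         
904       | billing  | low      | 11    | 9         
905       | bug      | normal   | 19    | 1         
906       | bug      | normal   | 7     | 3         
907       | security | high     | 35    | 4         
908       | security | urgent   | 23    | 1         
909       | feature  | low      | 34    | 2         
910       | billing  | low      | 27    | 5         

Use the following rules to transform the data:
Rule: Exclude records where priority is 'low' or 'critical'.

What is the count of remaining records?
4

Step 1: Count records to exclude
  - 5 (low) + 1 (critical) = 6 records
Step 2: Total records: 10
Step 3: Remaining = 10 - 6 = 4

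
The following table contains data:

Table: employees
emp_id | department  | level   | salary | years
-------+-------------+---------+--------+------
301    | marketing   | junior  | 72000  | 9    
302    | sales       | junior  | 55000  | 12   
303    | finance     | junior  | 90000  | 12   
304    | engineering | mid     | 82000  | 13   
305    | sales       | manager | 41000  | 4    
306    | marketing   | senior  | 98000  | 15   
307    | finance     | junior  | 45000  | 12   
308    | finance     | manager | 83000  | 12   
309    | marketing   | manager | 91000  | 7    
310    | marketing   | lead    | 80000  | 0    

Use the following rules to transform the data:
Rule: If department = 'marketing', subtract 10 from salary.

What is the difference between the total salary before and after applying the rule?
40

Step 1: Original sum of salary = 737000
Step 2: 4 records have department = 'marketing'
Step 3: Each affected record changes by -10
Step 4: Total change = 4 × -10 = -40
Step 5: New sum = 737000 + -40 = 736960
Step 6: Difference = |736960 - 737000| = 40
        (Sum decreased by 40)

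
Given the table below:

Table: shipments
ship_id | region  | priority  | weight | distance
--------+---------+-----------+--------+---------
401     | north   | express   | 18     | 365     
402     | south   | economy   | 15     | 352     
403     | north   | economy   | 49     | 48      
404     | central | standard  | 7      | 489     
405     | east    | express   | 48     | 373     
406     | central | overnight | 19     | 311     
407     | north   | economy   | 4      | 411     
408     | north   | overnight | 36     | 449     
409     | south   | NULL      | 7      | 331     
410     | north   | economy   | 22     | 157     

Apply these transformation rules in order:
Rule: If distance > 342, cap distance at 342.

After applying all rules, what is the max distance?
342

Step 1: Original maximum distance = 489
Step 2: Apply cap at 342
Step 3: 6 records had distance > 342 and were capped
Step 4: Maximum after transformation = 342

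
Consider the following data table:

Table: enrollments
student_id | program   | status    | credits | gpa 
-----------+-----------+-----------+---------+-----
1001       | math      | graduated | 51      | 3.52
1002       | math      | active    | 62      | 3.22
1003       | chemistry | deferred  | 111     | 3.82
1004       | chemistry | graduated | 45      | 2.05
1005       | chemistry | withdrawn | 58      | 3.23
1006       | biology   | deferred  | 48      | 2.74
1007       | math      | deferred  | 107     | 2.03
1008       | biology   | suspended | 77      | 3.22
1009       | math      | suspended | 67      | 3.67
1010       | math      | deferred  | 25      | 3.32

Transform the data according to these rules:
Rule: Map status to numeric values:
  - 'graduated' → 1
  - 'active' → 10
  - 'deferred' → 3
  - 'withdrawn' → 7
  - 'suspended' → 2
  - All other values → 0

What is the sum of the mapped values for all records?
35

Step 1: Apply mapping to each record
Step 2: Count by status:
  'graduated': 2 records × 1 = 2
  'active': 1 records × 10 = 10
  'deferred': 4 records × 3 = 12
  'withdrawn': 1 records × 7 = 7
  'suspended': 2 records × 2 = 4
Step 3: Sum all mapped values = 35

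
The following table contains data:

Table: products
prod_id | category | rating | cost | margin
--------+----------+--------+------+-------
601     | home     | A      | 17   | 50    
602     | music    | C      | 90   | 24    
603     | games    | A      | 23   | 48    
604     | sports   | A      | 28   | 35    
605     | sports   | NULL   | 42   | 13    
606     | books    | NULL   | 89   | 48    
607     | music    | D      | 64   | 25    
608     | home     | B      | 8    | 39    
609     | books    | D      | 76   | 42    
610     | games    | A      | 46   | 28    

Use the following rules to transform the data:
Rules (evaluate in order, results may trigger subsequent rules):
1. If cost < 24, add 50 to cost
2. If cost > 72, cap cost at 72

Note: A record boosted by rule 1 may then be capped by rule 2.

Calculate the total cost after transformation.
593

Step 1: Apply rule 1 to records with cost < 24
  - 3 records get bonus of 50
  - Of these, 1 records then exceed 72 and get capped
Step 2: Apply rule 2 to records with cost > 72
  - 3 records (original) are capped
Step 3: Calculate final sum = 593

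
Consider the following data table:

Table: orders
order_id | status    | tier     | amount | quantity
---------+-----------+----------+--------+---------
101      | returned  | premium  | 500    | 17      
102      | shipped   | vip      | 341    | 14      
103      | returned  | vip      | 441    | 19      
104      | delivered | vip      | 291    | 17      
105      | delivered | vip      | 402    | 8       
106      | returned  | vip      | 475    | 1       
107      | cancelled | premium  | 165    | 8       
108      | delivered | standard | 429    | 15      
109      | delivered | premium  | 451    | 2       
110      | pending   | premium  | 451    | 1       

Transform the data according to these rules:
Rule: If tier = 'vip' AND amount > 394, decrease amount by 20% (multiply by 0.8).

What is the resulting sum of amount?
3682.4

Step 1: Find records where tier = 'vip' AND amount > 394
Step 2: 3 records match, summing to 1318
Step 3: After multiplier: 1318 × 0.8 = 1054.4
Step 4: Unaffected records sum: 2628
Step 5: Final sum = 1054.4 + 2628 = 3682.4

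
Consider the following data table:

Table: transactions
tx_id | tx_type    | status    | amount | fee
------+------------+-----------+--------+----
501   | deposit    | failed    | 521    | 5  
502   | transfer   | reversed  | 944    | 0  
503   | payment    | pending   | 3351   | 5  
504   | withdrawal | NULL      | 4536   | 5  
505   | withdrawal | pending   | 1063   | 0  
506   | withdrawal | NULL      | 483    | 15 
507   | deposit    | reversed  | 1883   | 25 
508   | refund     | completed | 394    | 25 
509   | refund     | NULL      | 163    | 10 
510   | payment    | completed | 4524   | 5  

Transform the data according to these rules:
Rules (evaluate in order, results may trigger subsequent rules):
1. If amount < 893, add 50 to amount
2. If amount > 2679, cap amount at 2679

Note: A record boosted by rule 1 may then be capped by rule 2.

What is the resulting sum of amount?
13688

Step 1: Apply rule 1 to records with amount < 893
  - 4 records get bonus of 50
  - Of these, 0 records then exceed 2679 and get capped
Step 2: Apply rule 2 to records with amount > 2679
  - 3 records (original) are capped
Step 3: Calculate final sum = 13688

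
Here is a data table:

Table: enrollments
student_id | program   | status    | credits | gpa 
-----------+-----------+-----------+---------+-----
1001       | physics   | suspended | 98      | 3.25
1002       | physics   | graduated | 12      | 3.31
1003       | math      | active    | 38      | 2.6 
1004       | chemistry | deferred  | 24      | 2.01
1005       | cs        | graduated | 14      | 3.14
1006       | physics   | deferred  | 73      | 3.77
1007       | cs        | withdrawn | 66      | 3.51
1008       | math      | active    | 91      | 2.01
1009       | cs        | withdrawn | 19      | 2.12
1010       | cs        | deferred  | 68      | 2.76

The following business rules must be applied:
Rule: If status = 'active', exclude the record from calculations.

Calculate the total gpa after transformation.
23.87

Step 1: Identify records where status = 'active'
Step 2: The excluded records sum to 4.61
Step 3: Original total gpa = 28.48
Step 4: Remaining total = 28.48 - 4.61 = 23.87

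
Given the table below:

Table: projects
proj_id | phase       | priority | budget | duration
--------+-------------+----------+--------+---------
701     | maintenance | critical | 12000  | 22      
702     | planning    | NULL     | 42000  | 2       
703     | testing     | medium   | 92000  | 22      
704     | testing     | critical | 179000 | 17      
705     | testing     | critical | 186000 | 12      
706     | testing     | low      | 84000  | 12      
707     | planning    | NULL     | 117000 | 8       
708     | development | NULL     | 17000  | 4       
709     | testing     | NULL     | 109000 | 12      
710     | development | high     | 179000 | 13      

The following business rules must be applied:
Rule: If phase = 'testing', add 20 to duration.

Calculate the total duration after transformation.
224

Step 1: Count records where phase = 'testing': 5
Step 2: Total bonus added: 5 × 20 = 100
Step 3: Original sum of duration: 124
Step 4: Final sum = 124 + 100 = 224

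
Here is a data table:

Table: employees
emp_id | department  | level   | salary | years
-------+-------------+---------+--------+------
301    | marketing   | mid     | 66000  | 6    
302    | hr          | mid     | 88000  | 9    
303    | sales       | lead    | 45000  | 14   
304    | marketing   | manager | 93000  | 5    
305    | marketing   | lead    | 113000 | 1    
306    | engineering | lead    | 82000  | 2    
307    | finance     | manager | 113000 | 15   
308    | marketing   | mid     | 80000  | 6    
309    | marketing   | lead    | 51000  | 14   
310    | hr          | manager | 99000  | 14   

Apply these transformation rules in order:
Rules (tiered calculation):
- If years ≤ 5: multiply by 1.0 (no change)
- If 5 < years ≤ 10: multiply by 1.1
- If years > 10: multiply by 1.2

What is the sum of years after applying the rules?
99.5

Step 1: Tier 1 (years ≤ 5): 3 records, sum = 8 × 1.0 = 8.0
Step 2: Tier 2 (5 < years ≤ 10): 3 records, sum = 21 × 1.1 = 23.1
Step 3: Tier 3 (years > 10): 4 records, sum = 57 × 1.2 = 68.4
Step 4: Final sum = 8.0 + 23.1 + 68.4 = 99.5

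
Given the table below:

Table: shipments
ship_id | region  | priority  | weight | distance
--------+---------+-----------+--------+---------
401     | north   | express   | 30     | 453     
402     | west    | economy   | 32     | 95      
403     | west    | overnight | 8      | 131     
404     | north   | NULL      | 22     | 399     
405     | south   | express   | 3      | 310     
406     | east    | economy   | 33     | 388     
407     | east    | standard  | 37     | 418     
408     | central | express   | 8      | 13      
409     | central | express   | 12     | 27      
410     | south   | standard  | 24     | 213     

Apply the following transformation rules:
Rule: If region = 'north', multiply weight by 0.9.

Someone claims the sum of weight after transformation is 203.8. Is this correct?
Yes, the result is correct.

Step 1: Calculate the correct sum after transformation
Step 2: Apply multiplier 0.9 to records where region = 'north'
Step 3: Correct result = 203.8
Step 4: Claimed result = 203.8
Step 5: 203.8 = 203.8 ✓
Conclusion: The claimed result is correct.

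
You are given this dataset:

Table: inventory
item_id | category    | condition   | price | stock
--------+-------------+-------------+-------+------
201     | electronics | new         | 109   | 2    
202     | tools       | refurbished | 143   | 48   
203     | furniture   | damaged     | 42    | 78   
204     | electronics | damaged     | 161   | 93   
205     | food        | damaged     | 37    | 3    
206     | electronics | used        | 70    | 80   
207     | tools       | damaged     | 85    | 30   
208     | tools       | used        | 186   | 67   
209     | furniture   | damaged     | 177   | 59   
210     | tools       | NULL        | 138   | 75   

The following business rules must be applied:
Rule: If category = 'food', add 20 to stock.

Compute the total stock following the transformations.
555

Step 1: Count records where category = 'food': 1
Step 2: Total bonus added: 1 × 20 = 20
Step 3: Original sum of stock: 535
Step 4: Final sum = 535 + 20 = 555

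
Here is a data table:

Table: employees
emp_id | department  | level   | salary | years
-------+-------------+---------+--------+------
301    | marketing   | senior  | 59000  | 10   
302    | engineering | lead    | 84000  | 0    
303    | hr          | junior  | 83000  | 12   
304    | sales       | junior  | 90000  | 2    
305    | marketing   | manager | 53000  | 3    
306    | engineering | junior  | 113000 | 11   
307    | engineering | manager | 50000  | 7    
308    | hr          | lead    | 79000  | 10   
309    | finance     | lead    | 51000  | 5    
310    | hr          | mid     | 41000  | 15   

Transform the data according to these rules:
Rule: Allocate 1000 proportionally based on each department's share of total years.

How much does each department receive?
engineering: 240.0, finance: 66.67, hr: 493.33, marketing: 173.33, sales: 26.67

Step 1: Calculate total years = 75
Step 2: Calculate each department's proportion:
  engineering: 18/75 = 24.00% → 240.0
  finance: 5/75 = 6.67% → 66.67
  hr: 37/75 = 49.33% → 493.33
  marketing: 13/75 = 17.33% → 173.33
  sales: 2/75 = 2.67% → 26.67
Step 3: Verify: sum of allocations ≈ 1000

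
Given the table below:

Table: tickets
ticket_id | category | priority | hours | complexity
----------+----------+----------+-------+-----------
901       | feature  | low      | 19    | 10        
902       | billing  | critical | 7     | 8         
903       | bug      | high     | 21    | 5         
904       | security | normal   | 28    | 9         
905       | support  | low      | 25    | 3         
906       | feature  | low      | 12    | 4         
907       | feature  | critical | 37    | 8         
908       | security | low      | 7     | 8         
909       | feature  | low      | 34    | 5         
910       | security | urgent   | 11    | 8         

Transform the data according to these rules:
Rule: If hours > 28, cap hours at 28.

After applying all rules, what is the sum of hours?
186

Step 1: 2 records have hours > 28
Step 2: These records originally summed to 71
Step 3: After capping: 2 × 28 = 56
Step 4: Unaffected records sum: 130
Step 5: Final sum = 56 + 130 = 186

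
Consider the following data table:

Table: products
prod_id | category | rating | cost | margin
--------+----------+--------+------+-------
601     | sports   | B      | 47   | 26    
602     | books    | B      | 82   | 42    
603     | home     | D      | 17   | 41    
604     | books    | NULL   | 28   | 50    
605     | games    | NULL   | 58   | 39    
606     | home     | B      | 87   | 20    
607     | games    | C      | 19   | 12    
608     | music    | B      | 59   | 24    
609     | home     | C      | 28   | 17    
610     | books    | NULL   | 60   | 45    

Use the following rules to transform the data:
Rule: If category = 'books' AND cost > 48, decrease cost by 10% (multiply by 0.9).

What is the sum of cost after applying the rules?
470.8

Step 1: Find records where category = 'books' AND cost > 48
Step 2: 2 records match, summing to 142
Step 3: After multiplier: 142 × 0.9 = 127.8
Step 4: Unaffected records sum: 343
Step 5: Final sum = 127.8 + 343 = 470.8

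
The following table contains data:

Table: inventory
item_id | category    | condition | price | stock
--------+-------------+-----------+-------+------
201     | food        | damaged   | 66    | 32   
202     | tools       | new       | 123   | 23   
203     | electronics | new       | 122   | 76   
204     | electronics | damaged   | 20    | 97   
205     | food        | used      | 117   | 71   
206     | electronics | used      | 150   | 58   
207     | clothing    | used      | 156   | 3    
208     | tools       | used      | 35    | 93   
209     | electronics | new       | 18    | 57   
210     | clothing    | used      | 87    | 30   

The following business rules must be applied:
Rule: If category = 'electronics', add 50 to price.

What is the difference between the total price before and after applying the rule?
200

Step 1: Original sum of price = 894
Step 2: 4 records have category = 'electronics'
Step 3: Each affected record changes by 50
Step 4: Total change = 4 × 50 = 200
Step 5: New sum = 894 + 200 = 1094
Step 6: Difference = |1094 - 894| = 200
        (Sum increased by 200)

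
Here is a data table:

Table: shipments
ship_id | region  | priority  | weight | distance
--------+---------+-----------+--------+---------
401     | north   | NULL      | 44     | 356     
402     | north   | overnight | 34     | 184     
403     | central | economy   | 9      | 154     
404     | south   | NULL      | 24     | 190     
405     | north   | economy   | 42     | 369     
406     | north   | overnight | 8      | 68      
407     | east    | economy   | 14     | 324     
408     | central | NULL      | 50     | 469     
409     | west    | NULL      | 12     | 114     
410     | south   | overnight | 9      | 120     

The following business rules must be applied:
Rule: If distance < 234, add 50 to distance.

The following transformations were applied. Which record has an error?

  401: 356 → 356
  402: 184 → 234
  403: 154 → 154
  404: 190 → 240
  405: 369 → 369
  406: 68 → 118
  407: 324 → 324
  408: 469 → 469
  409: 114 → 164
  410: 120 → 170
Record 403 has an error. The correct transformed value should be 204, not 154.

Step 1: Check each record against the rule
Step 2: Record 403 has distance = 154
Step 3: Since 154 < 234, the bonus should have been applied
Step 4: Correct value = 204, but claimed value = 154
Conclusion: Record 403 has the error.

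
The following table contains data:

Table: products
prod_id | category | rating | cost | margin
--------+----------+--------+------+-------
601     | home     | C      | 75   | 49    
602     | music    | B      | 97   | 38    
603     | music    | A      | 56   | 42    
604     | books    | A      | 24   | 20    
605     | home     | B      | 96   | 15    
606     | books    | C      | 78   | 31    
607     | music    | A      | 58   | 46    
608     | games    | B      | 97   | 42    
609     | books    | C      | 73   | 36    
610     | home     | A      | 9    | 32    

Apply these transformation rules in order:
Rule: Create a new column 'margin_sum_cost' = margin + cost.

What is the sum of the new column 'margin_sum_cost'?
1014

Step 1: For each record, compute margin + cost
Example calculations:
  49 + 75 = 124
  38 + 97 = 135
  42 + 56 = 98
  ...
Step 2: Sum all derived values
Step 3: Total = 1014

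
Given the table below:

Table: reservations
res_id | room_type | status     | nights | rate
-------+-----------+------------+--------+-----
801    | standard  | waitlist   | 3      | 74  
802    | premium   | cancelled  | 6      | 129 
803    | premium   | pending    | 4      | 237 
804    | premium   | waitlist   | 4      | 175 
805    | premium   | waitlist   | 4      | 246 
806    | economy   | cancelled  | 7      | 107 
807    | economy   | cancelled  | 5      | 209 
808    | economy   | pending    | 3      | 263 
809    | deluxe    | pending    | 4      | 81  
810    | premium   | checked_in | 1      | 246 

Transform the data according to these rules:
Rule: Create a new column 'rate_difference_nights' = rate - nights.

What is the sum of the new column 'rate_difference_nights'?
1726

Step 1: For each record, compute rate - nights
Example calculations:
  74 - 3 = 71
  129 - 6 = 123
  237 - 4 = 233
  ...
Step 2: Sum all derived values
Step 3: Total = 1726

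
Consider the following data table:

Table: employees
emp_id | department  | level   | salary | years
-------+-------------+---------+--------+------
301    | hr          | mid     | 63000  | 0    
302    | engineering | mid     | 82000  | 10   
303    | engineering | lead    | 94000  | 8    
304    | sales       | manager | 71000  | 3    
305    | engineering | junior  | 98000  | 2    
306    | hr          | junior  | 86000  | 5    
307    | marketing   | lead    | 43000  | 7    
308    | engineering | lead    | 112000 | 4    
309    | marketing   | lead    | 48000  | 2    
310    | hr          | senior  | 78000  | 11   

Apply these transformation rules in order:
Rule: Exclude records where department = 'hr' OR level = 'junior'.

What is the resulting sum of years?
34

Step 1: Find records where department = 'hr' OR level = 'junior'
Step 2: 4 records match, summing to 18
Step 3: Original sum: 52
Step 4: Remaining sum = 52 - 18 = 34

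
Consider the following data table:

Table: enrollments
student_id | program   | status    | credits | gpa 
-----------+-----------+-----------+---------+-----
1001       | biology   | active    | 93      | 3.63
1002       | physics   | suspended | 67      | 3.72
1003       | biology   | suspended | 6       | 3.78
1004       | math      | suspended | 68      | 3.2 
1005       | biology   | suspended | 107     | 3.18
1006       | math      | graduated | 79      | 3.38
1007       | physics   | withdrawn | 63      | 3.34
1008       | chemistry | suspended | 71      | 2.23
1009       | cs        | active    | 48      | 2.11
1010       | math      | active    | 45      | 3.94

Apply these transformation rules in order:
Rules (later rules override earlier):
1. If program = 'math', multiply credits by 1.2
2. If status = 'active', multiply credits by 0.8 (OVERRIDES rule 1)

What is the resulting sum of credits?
639.2

Step 1: Rule 2 takes priority for records with status = 'active'
  - 3 records: 186 × 0.8 = 148.8
Step 2: Rule 1 applies to remaining records with program = 'math'
  - 2 records: 147 × 1.2 = 176.4
Step 3: Other records unchanged: 314
Step 4: Final sum = 148.8 + 176.4 + 314 = 639.2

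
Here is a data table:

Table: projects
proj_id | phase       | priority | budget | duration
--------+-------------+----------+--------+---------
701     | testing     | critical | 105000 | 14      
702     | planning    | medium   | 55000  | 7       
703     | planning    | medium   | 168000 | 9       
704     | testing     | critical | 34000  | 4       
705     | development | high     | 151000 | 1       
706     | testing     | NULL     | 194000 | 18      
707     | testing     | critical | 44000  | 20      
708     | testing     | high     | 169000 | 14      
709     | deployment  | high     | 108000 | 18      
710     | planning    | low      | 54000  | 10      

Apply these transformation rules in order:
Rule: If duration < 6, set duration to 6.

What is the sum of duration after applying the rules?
122

Step 1: 2 records have duration < 6
Step 2: These records originally summed to 5
Step 3: After setting to minimum: 2 × 6 = 12
Step 4: Unaffected records sum: 110
Step 5: Final sum = 12 + 110 = 122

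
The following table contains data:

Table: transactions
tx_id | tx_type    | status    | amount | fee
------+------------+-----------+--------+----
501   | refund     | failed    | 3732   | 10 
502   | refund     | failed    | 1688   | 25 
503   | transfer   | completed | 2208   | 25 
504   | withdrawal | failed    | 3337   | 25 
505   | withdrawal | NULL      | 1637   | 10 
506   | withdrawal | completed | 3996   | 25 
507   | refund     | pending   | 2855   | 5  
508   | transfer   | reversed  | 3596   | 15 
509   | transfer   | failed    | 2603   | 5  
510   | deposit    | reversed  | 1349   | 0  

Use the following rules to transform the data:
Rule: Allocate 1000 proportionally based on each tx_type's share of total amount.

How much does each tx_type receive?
deposit: 49.96, refund: 306.47, transfer: 311.36, withdrawal: 332.21

Step 1: Calculate total amount = 27001
Step 2: Calculate each tx_type's proportion:
  deposit: 1349/27001 = 5.00% → 49.96
  refund: 8275/27001 = 30.65% → 306.47
  transfer: 8407/27001 = 31.14% → 311.36
  withdrawal: 8970/27001 = 33.22% → 332.21
Step 3: Verify: sum of allocations ≈ 1000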